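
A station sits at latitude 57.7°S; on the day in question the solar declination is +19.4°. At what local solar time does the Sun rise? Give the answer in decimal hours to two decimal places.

−tan φ tan δ = −(-1.5818)(0.3522) = 0.5571; H_s = arccos(0.5571) = 56.14°.
Sunrise is at 12 − H_s/15 = 12 − 3.743 = 8.257 h local solar time.

8.26 h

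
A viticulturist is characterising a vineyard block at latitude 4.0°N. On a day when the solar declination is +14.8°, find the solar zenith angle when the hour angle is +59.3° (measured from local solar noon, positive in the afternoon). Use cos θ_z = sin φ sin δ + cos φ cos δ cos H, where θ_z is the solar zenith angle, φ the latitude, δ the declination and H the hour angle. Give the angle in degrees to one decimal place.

With φ = 4.0°, δ = 14.8°, H = 59.30°: sin φ sin δ = 0.0178, cos φ cos δ cos H = 0.4924, so cos θ_z = 0.5102.
θ_z = arccos(0.5102) = 59.32°.

59.3°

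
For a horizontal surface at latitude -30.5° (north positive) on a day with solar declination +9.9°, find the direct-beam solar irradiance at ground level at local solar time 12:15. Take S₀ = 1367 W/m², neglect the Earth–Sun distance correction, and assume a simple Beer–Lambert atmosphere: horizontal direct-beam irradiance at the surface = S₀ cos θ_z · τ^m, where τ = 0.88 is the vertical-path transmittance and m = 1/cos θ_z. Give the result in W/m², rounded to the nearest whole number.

Hour angle H = 15° × (12.25 − 12) = 3.75°.
cos θ_z = sin(-30.5°) sin(9.9°) + cos(-30.5°) cos(9.9°) cos(3.75°) = -0.0873 + 0.8470 = 0.7597.
Air mass m = 1/cos θ_z = 1/0.7597 = 1.316; τ^m = 0.88^1.316 = 0.8452.
Surface direct beam = 1367 × 0.7597 × 0.8452 = 877.75 W/m².

878 W/m²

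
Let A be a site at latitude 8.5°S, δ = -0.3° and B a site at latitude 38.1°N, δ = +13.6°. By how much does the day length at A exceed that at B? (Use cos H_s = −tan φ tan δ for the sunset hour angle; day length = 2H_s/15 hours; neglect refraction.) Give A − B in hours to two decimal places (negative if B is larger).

-1.45 h

A: H_s = arccos(−tan -8.5° · tan -0.3°) = 90.04°, so 2H_s/15 = 12.0053 h.
B: H_s = arccos(−tan 38.1° · tan 13.6°) = 100.93°, so 2H_s/15 = 13.4573 h.
A − B = 12.0053 − 13.4573 = -1.4520 h.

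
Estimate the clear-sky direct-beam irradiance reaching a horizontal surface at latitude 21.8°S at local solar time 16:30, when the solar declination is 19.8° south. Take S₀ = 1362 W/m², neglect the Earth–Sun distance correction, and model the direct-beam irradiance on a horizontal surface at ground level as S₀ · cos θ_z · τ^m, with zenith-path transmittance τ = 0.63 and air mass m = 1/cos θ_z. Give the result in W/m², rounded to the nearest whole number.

Hour angle H = 15° × (16.5 − 12) = 67.50°.
cos θ_z = sin φ sin δ + cos φ cos δ cos H = (-0.3714)(-0.3387) + (0.9285)(0.9409)(0.3827) = 0.4601.
Air mass m = 1/cos θ_z = 1/0.4601 = 2.173; τ^m = 0.63^2.173 = 0.3664.
Surface direct beam = 1362 × 0.4601 × 0.3664 = 229.61 W/m².

230 W/m²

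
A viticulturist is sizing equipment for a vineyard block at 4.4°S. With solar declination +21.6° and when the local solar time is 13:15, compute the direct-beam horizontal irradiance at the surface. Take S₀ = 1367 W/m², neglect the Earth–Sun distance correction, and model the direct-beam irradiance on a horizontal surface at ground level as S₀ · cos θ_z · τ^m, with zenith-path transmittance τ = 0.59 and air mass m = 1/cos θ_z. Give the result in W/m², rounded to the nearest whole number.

624 W/m²

Hour angle H = 15° × (13.25 − 12) = 18.75°.
cos θ_z = sin φ sin δ + cos φ cos δ cos H = (-0.0767)(0.3681) + (0.9971)(0.9298)(0.9469) = 0.8496.
Air mass m = 1/cos θ_z = 1/0.8496 = 1.177; τ^m = 0.59^1.177 = 0.5374.
Surface direct beam = 1367 × 0.8496 × 0.5374 = 624.14 W/m².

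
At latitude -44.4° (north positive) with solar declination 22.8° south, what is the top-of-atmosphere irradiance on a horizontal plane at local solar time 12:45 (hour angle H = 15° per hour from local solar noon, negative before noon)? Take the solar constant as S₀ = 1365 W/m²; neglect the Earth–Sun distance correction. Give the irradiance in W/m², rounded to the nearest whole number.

1252 W/m²

Hour angle H = 15° × (12.75 − 12) = 11.25°.
cos θ_z = sin(-44.4°) sin(-22.8°) + cos(-44.4°) cos(-22.8°) cos(11.25°) = 0.2711 + 0.6460 = 0.9171.
Top-of-atmosphere irradiance = S₀ cos θ_z = 1365 × 0.9171 = 1251.84 W/m².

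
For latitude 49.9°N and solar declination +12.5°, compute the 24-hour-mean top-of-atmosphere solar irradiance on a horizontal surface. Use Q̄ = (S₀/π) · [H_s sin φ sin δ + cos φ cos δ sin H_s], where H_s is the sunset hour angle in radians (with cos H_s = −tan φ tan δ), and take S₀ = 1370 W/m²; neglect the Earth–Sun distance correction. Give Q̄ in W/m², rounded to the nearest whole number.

397 W/m²

−tan φ tan δ = −(1.1875)(0.2217) = -0.2633; H_s = arccos(-0.2633) = 105.27°. In radians, H_s = 1.8373.
H_s sin φ sin δ = 1.8373 × 0.7649 × 0.2164 = 0.3041.
cos φ cos δ sin H_s = 0.6441 × 0.9763 × 0.9647 = 0.6066.
Q̄ = (1370/π) × (0.3041 + 0.6066) = 436.08 × 0.9107 = 397.14 W/m².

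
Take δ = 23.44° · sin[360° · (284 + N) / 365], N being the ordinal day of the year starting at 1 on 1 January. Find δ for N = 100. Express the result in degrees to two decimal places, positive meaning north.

+7.53°

360 × (284 + 100) / 365 = 378.740°; sin(378.740°) = 0.3213.
δ = 23.44 × 0.3213 = 7.531° ≈ +7.53°.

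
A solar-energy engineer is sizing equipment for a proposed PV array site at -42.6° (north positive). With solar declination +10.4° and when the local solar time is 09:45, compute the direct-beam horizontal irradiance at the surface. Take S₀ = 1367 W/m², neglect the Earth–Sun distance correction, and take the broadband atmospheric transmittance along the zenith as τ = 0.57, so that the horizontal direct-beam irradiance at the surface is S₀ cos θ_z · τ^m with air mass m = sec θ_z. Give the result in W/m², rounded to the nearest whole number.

Hour angle H = 15° × (9.75 − 12) = -33.75°.
cos θ_z = sin(-42.6°) sin(10.4°) + cos(-42.6°) cos(10.4°) cos(-33.75°) = -0.1222 + 0.6020 = 0.4798.
Air mass m = 1/cos θ_z = 1/0.4798 = 2.084; τ^m = 0.57^2.084 = 0.3099.
Surface direct beam = 1367 × 0.4798 × 0.3099 = 203.26 W/m².

203 W/m²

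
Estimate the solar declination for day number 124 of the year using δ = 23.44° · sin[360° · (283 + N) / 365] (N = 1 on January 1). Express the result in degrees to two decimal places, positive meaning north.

+15.51°

360 × (283 + 124) / 365 = 401.425°; sin(401.425°) = 0.6616.
δ = 23.44 × 0.6616 = 15.508° ≈ +15.51°.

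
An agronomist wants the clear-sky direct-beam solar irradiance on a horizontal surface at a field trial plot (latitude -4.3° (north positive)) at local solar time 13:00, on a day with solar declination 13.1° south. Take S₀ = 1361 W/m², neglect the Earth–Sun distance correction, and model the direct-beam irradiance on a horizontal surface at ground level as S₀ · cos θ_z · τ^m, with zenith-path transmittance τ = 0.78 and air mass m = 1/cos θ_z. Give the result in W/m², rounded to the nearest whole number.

Hour angle H = 15° × (13 − 12) = 15.00°.
cos θ_z = sin φ sin δ + cos φ cos δ cos H = (-0.0750)(-0.2267) + (0.9972)(0.9740)(0.9659) = 0.9552.
Air mass m = 1/cos θ_z = 1/0.9552 = 1.047; τ^m = 0.78^1.047 = 0.7709.
Surface direct beam = 1361 × 0.9552 × 0.7709 = 1002.19 W/m².

1002 W/m²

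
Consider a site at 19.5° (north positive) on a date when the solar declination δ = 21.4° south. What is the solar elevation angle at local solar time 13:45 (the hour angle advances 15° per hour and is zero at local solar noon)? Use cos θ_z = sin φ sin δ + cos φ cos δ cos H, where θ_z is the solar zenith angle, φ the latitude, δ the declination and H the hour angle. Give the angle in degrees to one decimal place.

Hour angle H = 15° × (13.75 − 12) = 26.25°.
cos θ_z = sin(19.5°) sin(-21.4°) + cos(19.5°) cos(-21.4°) cos(26.25°) = -0.1218 + 0.7871 = 0.6653.
θ_z = arccos(0.6653) = 48.29°, so the elevation is 90° − 48.29° = 41.71°.

41.7°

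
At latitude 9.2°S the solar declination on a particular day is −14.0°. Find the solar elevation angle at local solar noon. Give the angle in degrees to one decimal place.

85.2°

At local solar noon the hour angle is zero, so the elevation is 90° − |φ − δ| = 90° − |-9.2° − (-14.0°)| = 90° − 4.8° = 85.2°.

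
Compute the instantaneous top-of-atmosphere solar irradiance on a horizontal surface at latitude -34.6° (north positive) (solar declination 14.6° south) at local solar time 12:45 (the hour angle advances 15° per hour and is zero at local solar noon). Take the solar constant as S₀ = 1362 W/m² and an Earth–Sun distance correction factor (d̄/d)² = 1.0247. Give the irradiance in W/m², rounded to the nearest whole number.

Hour angle H = 15° × (12.75 − 12) = 11.25°.
cos θ_z = sin φ sin δ + cos φ cos δ cos H = (-0.5678)(-0.2521) + (0.8231)(0.9677)(0.9808) = 0.9244.
Top-of-atmosphere irradiance = S₀ (d̄/d)² cos θ_z = 1362 × 1.0247 × 0.9244 = 1290.13 W/m².

1290 W/m²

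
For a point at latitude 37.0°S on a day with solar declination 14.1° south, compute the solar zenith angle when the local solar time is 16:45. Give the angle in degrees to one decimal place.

66.7°

Hour angle H = 15° × (16.75 − 12) = 71.25°.
With φ = -37.0°, δ = -14.1°, H = 71.25°: sin φ sin δ = 0.1466, cos φ cos δ cos H = 0.2490, so cos θ_z = 0.3956.
θ_z = arccos(0.3956) = 66.70°.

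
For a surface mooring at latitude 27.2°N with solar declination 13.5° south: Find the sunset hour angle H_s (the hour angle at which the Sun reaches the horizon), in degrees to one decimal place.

82.9°

−tan φ tan δ = −(0.5139)(-0.2401) = 0.1234; H_s = arccos(0.1234) = 82.91°.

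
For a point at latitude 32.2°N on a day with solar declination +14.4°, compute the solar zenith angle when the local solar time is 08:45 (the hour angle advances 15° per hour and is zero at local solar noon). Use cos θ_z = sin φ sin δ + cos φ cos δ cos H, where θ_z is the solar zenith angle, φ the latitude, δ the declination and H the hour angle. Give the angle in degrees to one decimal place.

47.7°

Hour angle H = 15° × (8.75 − 12) = -48.75°.
cos θ_z = sin φ sin δ + cos φ cos δ cos H = (0.5329)(0.2487) + (0.8462)(0.9686)(0.6593) = 0.6729.
θ_z = arccos(0.6729) = 47.71°.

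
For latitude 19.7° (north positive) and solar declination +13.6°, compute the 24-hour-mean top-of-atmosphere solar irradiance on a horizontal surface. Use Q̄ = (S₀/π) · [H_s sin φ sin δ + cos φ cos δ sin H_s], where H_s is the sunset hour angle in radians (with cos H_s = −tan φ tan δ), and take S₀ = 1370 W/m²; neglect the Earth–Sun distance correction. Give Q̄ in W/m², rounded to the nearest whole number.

The sunset hour angle satisfies cos H_s = −tan φ tan δ = -0.0866, giving H_s = 94.97°. In radians, H_s = 1.6575.
H_s sin φ sin δ = 1.6575 × 0.3371 × 0.2351 = 0.1314.
cos φ cos δ sin H_s = 0.9415 × 0.9720 × 0.9962 = 0.9117.
Q̄ = (1370/π) × (0.1314 + 0.9117) = 436.08 × 1.0431 = 454.88 W/m².

455 W/m²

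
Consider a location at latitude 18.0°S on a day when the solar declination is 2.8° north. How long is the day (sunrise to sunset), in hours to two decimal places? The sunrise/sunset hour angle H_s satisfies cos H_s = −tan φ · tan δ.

−tan φ tan δ = −(-0.3249)(0.0489) = 0.0159; H_s = arccos(0.0159) = 89.09°.
Day length = 2 H_s / 15° h⁻¹ = 178.18° / 15 = 11.879 h.

11.88 hours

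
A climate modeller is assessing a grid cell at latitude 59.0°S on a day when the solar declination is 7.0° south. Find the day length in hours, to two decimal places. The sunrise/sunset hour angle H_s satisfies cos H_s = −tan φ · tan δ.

cos H_s = −tan(-59.0°) · tan(-7.0°) = -0.2043, so H_s = arccos(-0.2043) = 101.79°.
Day length = 2 H_s / 15° h⁻¹ = 203.58° / 15 = 13.572 h.

13.57 hours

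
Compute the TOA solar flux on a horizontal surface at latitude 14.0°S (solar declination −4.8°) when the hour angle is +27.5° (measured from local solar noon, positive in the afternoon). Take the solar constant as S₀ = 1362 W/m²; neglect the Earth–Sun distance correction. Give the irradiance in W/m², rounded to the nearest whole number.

1196 W/m²

cos θ_z = sin φ sin δ + cos φ cos δ cos H = (-0.2419)(-0.0837) + (0.9703)(0.9965)(0.8870) = 0.8779.
Top-of-atmosphere irradiance = S₀ cos θ_z = 1362 × 0.8779 = 1195.70 W/m².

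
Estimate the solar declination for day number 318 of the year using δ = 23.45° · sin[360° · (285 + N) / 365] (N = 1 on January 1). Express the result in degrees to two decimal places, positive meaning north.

360 × (285 + 318) / 365 = 594.740°; sin(594.740°) = -0.8165.
δ = 23.45 × -0.8165 = -19.147° ≈ -19.15°.

-19.15°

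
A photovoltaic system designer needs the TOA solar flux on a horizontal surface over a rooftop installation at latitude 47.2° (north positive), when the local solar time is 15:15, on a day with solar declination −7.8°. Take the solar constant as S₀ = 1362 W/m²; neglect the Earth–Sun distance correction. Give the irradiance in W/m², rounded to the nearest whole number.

469 W/m²

Hour angle H = 15° × (15.25 − 12) = 48.75°.
cos θ_z = sin(47.2°) sin(-7.8°) + cos(47.2°) cos(-7.8°) cos(48.75°) = -0.0996 + 0.4438 = 0.3442.
Top-of-atmosphere irradiance = S₀ cos θ_z = 1362 × 0.3442 = 468.80 W/m².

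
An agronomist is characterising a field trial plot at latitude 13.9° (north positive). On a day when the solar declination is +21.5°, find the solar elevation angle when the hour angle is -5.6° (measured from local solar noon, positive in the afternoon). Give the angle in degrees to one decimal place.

80.7°

With φ = 13.9°, δ = 21.5°, H = -5.60°: sin φ sin δ = 0.0880, cos φ cos δ cos H = 0.8989, so cos θ_z = 0.9869.
θ_z = arccos(0.9869) = 9.28°, so the elevation is 90° − 9.28° = 80.72°.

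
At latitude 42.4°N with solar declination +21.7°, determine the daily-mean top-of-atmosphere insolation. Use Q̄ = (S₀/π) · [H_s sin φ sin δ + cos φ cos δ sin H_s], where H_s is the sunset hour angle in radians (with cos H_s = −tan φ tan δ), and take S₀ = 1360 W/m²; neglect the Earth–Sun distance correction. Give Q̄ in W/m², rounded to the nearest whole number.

cos H_s = −tan(42.4°) · tan(21.7°) = -0.3634, so H_s = arccos(-0.3634) = 111.31°. In radians, H_s = 1.9427.
H_s sin φ sin δ = 1.9427 × 0.6743 × 0.3697 = 0.4843.
cos φ cos δ sin H_s = 0.7385 × 0.9291 × 0.9316 = 0.6392.
Q̄ = (1360/π) × (0.4843 + 0.6392) = 432.90 × 1.1235 = 486.36 W/m².

486 W/m²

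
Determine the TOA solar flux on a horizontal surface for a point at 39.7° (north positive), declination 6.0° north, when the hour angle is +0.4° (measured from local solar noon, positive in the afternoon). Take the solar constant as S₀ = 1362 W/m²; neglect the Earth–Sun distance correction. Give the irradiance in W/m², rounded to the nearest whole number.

cos θ_z = sin φ sin δ + cos φ cos δ cos H = (0.6388)(0.1045) + (0.7694)(0.9945)(1.0000) = 0.8319.
Top-of-atmosphere irradiance = S₀ cos θ_z = 1362 × 0.8319 = 1133.05 W/m².

1133 W/m²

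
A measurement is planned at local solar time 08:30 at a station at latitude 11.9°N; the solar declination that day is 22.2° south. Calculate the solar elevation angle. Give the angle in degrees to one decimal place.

28.3°

Hour angle H = 15° × (8.5 − 12) = -52.50°.
cos θ_z = sin φ sin δ + cos φ cos δ cos H = (0.2062)(-0.3778) + (0.9785)(0.9259)(0.6088) = 0.4737.
θ_z = arccos(0.4737) = 61.73°, so the elevation is 90° − 61.73° = 28.27°.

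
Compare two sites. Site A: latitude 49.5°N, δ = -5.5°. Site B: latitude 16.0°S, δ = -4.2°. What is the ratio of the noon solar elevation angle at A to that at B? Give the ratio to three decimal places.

0.448

A: 90° − |49.5 − (-5.5)| = 35.00°.
B: 90° − |-16.0 − (-4.2)| = 78.20°.
Ratio A/B = 35.0000 / 78.2000 = 0.4476.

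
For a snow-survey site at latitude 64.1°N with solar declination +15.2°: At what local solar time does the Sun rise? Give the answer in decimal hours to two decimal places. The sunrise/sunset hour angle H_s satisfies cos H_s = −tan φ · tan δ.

3.73 h

−tan φ tan δ = −(2.0594)(0.2717) = -0.5595; H_s = arccos(-0.5595) = 124.02°.
Sunrise is at 12 − H_s/15 = 12 − 8.268 = 3.732 h local solar time.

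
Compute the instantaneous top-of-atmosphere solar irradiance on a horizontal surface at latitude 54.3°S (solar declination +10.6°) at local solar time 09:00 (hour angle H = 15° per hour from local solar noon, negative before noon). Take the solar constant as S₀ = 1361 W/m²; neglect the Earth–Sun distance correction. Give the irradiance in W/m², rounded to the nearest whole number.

Hour angle H = 15° × (9 − 12) = -45.00°.
cos θ_z = sin(-54.3°) sin(10.6°) + cos(-54.3°) cos(10.6°) cos(-45.00°) = -0.1494 + 0.4056 = 0.2562.
Top-of-atmosphere irradiance = S₀ cos θ_z = 1361 × 0.2562 = 348.69 W/m².

349 W/m²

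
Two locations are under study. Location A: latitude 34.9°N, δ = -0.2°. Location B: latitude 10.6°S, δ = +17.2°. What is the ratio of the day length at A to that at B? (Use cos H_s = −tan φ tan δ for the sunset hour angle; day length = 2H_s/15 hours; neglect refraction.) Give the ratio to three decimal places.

1.037

A: H_s = arccos(−tan 34.9° · tan -0.2°) = 89.86°, so 2H_s/15 = 11.9813 h.
B: H_s = arccos(−tan -10.6° · tan 17.2°) = 86.68°, so 2H_s/15 = 11.5573 h.
Ratio A/B = 11.9813 / 11.5573 = 1.0367.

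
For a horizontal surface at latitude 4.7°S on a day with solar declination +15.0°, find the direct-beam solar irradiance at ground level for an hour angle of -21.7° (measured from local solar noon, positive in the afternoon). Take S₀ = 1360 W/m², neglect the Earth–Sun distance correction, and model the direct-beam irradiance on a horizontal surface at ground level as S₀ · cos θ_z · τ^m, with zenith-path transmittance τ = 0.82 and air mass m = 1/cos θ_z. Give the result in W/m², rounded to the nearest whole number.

946 W/m²

cos θ_z = sin φ sin δ + cos φ cos δ cos H = (-0.0819)(0.2588) + (0.9966)(0.9659)(0.9291) = 0.8732.
Air mass m = 1/cos θ_z = 1/0.8732 = 1.145; τ^m = 0.82^1.145 = 0.7967.
Surface direct beam = 1360 × 0.8732 × 0.7967 = 946.12 W/m².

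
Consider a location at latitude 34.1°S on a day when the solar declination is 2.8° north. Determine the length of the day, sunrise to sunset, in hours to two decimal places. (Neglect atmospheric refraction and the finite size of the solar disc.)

−tan φ tan δ = −(-0.6771)(0.0489) = 0.0331; H_s = arccos(0.0331) = 88.10°.
Day length = 2 H_s / 15° h⁻¹ = 176.20° / 15 = 11.747 h.

11.75 hours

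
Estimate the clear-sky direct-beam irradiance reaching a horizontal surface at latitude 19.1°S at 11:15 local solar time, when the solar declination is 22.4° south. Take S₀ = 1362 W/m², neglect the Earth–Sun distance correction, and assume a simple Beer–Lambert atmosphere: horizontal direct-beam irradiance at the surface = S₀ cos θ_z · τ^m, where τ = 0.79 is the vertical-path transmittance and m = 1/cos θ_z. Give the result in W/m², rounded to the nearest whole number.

1051 W/m²

Hour angle H = 15° × (11.25 − 12) = -11.25°.
cos θ_z = sin φ sin δ + cos φ cos δ cos H = (-0.3272)(-0.3811) + (0.9449)(0.9245)(0.9808) = 0.9815.
Air mass m = 1/cos θ_z = 1/0.9815 = 1.019; τ^m = 0.79^1.019 = 0.7865.
Surface direct beam = 1362 × 0.9815 × 0.7865 = 1051.40 W/m².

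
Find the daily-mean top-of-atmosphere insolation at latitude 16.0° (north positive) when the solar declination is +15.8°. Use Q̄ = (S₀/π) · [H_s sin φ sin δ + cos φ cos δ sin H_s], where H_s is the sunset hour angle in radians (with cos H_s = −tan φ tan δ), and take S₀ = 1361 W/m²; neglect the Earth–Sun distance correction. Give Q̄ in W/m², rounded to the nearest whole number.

−tan φ tan δ = −(0.2867)(0.2830) = -0.0811; H_s = arccos(-0.0811) = 94.65°. In radians, H_s = 1.6520.
H_s sin φ sin δ = 1.6520 × 0.2756 × 0.2723 = 0.1240.
cos φ cos δ sin H_s = 0.9613 × 0.9622 × 0.9967 = 0.9219.
Q̄ = (1361/π) × (0.1240 + 0.9219) = 433.22 × 1.0459 = 453.10 W/m².

453 W/m²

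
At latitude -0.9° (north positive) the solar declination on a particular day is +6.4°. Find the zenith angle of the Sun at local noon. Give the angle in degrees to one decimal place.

7.3°

At local solar noon the hour angle is zero, so the zenith angle is |φ − δ| = |-0.9° − (6.4°)| = 7.3°.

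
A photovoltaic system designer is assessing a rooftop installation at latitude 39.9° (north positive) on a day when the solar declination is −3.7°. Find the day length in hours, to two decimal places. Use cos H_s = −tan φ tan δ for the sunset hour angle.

11.59 hours

−tan φ tan δ = −(0.8361)(-0.0647) = 0.0541; H_s = arccos(0.0541) = 86.90°.
Day length = 2 H_s / 15° h⁻¹ = 173.80° / 15 = 11.587 h.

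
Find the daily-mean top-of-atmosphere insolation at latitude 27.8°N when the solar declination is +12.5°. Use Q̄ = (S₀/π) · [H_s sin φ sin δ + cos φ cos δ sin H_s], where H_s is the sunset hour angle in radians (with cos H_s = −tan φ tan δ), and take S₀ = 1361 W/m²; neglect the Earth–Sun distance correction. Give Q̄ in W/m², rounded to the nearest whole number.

The sunset hour angle satisfies cos H_s = −tan φ tan δ = -0.1169, giving H_s = 96.71°. In radians, H_s = 1.6879.
H_s sin φ sin δ = 1.6879 × 0.4664 × 0.2164 = 0.1704.
cos φ cos δ sin H_s = 0.8846 × 0.9763 × 0.9932 = 0.8578.
Q̄ = (1361/π) × (0.1704 + 0.8578) = 433.22 × 1.0282 = 445.44 W/m².

445 W/m²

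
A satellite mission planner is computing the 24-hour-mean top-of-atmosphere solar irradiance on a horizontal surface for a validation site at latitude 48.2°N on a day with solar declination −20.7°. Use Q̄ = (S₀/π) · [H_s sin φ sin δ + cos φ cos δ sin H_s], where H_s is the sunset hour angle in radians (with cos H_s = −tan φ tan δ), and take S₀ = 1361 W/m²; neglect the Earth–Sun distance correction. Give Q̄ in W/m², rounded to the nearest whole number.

The sunset hour angle satisfies cos H_s = −tan φ tan δ = 0.4226, giving H_s = 65.00°. In radians, H_s = 1.1345.
H_s sin φ sin δ = 1.1345 × 0.7455 × -0.3535 = -0.2990.
cos φ cos δ sin H_s = 0.6665 × 0.9354 × 0.9063 = 0.5650.
Q̄ = (1361/π) × (-0.2990 + 0.5650) = 433.22 × 0.2660 = 115.24 W/m².

115 W/m²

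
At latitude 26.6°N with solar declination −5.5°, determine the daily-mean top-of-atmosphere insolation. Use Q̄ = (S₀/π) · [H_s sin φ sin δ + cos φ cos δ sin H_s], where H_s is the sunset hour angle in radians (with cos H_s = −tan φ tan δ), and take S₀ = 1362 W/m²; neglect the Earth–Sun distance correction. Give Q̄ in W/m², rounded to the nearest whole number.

357 W/m²

−tan φ tan δ = −(0.5008)(-0.0963) = 0.0482; H_s = arccos(0.0482) = 87.24°. In radians, H_s = 1.5226.
H_s sin φ sin δ = 1.5226 × 0.4478 × -0.0958 = -0.0653.
cos φ cos δ sin H_s = 0.8942 × 0.9954 × 0.9988 = 0.8890.
Q̄ = (1362/π) × (-0.0653 + 0.8890) = 433.54 × 0.8237 = 357.11 W/m².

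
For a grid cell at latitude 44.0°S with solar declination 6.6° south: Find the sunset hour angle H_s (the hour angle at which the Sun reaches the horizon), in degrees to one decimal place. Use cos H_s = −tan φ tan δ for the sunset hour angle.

The sunset hour angle satisfies cos H_s = −tan φ tan δ = -0.1117, giving H_s = 96.41°.

96.4°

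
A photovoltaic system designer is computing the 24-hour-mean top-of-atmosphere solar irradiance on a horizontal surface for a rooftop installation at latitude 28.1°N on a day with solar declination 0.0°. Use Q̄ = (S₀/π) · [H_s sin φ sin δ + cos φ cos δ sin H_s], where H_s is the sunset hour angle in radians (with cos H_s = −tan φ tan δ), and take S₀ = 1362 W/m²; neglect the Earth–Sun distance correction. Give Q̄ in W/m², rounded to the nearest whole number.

cos H_s = −tan(28.1°) · tan(0.0°) = 0.0000, so H_s = arccos(0.0000) = 90.00°. In radians, H_s = 1.5708.
H_s sin φ sin δ = 1.5708 × 0.4710 × 0.0000 = 0.0000.
cos φ cos δ sin H_s = 0.8821 × 1.0000 × 1.0000 = 0.8821.
Q̄ = (1362/π) × (0.0000 + 0.8821) = 433.54 × 0.8821 = 382.43 W/m².

382 W/m²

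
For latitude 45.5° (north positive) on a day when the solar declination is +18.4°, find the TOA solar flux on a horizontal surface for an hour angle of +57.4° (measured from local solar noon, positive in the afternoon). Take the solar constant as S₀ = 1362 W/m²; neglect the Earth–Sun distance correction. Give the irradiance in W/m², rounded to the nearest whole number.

cos θ_z = sin φ sin δ + cos φ cos δ cos H = (0.7133)(0.3156) + (0.7009)(0.9489)(0.5388) = 0.5835.
Top-of-atmosphere irradiance = S₀ cos θ_z = 1362 × 0.5835 = 794.73 W/m².

795 W/m²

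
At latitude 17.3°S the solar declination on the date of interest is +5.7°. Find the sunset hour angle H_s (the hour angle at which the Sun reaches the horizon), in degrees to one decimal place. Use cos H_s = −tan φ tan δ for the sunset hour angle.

88.2°

The sunset hour angle satisfies cos H_s = −tan φ tan δ = 0.0311, giving H_s = 88.22°.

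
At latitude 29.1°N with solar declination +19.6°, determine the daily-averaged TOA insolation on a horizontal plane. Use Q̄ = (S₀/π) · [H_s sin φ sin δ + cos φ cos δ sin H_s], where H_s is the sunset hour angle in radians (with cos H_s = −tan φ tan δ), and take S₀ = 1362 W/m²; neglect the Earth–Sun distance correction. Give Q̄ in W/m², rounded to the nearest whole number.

475 W/m²

−tan φ tan δ = −(0.5566)(0.3561) = -0.1982; H_s = arccos(-0.1982) = 101.43°. In radians, H_s = 1.7703.
H_s sin φ sin δ = 1.7703 × 0.4863 × 0.3355 = 0.2888.
cos φ cos δ sin H_s = 0.8738 × 0.9421 × 0.9802 = 0.8069.
Q̄ = (1362/π) × (0.2888 + 0.8069) = 433.54 × 1.0957 = 475.03 W/m².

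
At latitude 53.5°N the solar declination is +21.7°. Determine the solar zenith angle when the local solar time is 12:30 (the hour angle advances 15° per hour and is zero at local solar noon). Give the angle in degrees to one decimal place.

32.3°

Hour angle H = 15° × (12.5 − 12) = 7.50°.
With φ = 53.5°, δ = 21.7°, H = 7.50°: sin φ sin δ = 0.2972, cos φ cos δ cos H = 0.5479, so cos θ_z = 0.8451.
θ_z = arccos(0.8451) = 32.32°.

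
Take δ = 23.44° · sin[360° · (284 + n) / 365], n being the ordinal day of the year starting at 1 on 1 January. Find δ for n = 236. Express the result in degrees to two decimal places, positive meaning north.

+10.69°

360 × (284 + 236) / 365 = 512.877°; sin(512.877°) = 0.4559.
δ = 23.44 × 0.4559 = 10.686° ≈ +10.69°.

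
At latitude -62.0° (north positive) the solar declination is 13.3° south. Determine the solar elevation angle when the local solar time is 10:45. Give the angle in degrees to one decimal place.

39.5°

Hour angle H = 15° × (10.75 − 12) = -18.75°.
cos θ_z = sin φ sin δ + cos φ cos δ cos H = (-0.8829)(-0.2300) + (0.4695)(0.9732)(0.9469) = 0.6357.
θ_z = arccos(0.6357) = 50.53°, so the elevation is 90° − 50.53° = 39.47°.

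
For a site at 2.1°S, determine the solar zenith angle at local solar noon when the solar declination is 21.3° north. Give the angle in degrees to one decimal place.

23.4°

At local solar noon the hour angle is zero, so the zenith angle is |φ − δ| = |-2.1° − (21.3°)| = 23.4°.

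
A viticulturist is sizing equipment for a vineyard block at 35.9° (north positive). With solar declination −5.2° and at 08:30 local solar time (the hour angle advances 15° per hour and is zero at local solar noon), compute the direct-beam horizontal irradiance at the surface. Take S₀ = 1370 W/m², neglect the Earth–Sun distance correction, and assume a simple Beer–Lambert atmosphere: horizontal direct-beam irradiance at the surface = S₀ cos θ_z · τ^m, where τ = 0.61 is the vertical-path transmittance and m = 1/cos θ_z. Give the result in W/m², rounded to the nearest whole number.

194 W/m²

Hour angle H = 15° × (8.5 − 12) = -52.50°.
With φ = 35.9°, δ = -5.2°, H = -52.50°: sin φ sin δ = -0.0531, cos φ cos δ cos H = 0.4911, so cos θ_z = 0.4380.
Air mass m = 1/cos θ_z = 1/0.4380 = 2.283; τ^m = 0.61^2.283 = 0.3235.
Surface direct beam = 1370 × 0.4380 × 0.3235 = 194.12 W/m².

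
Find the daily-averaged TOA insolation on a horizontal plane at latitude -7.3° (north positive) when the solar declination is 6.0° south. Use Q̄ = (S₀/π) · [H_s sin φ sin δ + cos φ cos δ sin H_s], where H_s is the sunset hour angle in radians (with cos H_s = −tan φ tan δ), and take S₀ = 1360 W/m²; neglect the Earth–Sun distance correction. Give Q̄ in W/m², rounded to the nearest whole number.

436 W/m²

cos H_s = −tan(-7.3°) · tan(-6.0°) = -0.0135, so H_s = arccos(-0.0135) = 90.77°. In radians, H_s = 1.5842.
H_s sin φ sin δ = 1.5842 × -0.1271 × -0.1045 = 0.0210.
cos φ cos δ sin H_s = 0.9919 × 0.9945 × 0.9999 = 0.9863.
Q̄ = (1360/π) × (0.0210 + 0.9863) = 432.90 × 1.0073 = 436.06 W/m².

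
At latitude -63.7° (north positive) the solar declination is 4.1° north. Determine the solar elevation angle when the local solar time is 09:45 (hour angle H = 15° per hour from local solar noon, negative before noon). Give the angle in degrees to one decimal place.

17.7°

Hour angle H = 15° × (9.75 − 12) = -33.75°.
cos θ_z = sin φ sin δ + cos φ cos δ cos H = (-0.8965)(0.0715) + (0.4431)(0.9974)(0.8315) = 0.3034.
θ_z = arccos(0.3034) = 72.34°, so the elevation is 90° − 72.34° = 17.66°.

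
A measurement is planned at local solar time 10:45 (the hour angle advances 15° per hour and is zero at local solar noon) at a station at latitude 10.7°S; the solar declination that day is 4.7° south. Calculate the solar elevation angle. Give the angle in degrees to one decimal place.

70.5°

Hour angle H = 15° × (10.75 − 12) = -18.75°.
cos θ_z = sin(-10.7°) sin(-4.7°) + cos(-10.7°) cos(-4.7°) cos(-18.75°) = 0.0152 + 0.9273 = 0.9425.
θ_z = arccos(0.9425) = 19.52°, so the elevation is 90° − 19.52° = 70.48°.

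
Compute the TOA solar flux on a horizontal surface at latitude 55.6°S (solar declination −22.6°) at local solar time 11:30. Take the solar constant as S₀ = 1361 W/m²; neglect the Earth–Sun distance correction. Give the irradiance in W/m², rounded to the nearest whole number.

Hour angle H = 15° × (11.5 − 12) = -7.50°.
With φ = -55.6°, δ = -22.6°, H = -7.50°: sin φ sin δ = 0.3171, cos φ cos δ cos H = 0.5171, so cos θ_z = 0.8342.
Top-of-atmosphere irradiance = S₀ cos θ_z = 1361 × 0.8342 = 1135.35 W/m².

1135 W/m²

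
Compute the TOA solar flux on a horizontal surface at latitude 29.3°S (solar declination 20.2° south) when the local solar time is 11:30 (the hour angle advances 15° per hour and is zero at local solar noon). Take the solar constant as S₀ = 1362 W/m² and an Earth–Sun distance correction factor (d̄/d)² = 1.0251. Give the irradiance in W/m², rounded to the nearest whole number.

1369 W/m²

Hour angle H = 15° × (11.5 − 12) = -7.50°.
cos θ_z = sin φ sin δ + cos φ cos δ cos H = (-0.4894)(-0.3453) + (0.8721)(0.9385)(0.9914) = 0.9804.
Top-of-atmosphere irradiance = S₀ (d̄/d)² cos θ_z = 1362 × 1.0251 × 0.9804 = 1368.82 W/m².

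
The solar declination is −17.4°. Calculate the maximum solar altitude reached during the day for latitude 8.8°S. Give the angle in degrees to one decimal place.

81.4°

At local solar noon the hour angle is zero, so the elevation is 90° − |φ − δ| = 90° − |-8.8° − (-17.4°)| = 90° − 8.6° = 81.4°.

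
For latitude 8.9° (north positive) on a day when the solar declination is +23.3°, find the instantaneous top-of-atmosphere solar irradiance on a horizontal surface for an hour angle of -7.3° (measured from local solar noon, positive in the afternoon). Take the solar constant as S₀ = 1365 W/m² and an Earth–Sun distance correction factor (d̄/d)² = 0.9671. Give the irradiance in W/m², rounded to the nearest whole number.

cos θ_z = sin(8.9°) sin(23.3°) + cos(8.9°) cos(23.3°) cos(-7.30°) = 0.0612 + 0.9000 = 0.9612.
Top-of-atmosphere irradiance = S₀ (d̄/d)² cos θ_z = 1365 × 0.9671 × 0.9612 = 1268.87 W/m².

1269 W/m²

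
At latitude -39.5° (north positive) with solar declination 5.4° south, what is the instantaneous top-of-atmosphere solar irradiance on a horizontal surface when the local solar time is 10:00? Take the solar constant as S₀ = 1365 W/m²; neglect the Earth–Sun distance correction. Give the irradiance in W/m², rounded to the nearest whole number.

Hour angle H = 15° × (10 − 12) = -30.00°.
cos θ_z = sin(-39.5°) sin(-5.4°) + cos(-39.5°) cos(-5.4°) cos(-30.00°) = 0.0599 + 0.6653 = 0.7252.
Top-of-atmosphere irradiance = S₀ cos θ_z = 1365 × 0.7252 = 989.90 W/m².

990 W/m²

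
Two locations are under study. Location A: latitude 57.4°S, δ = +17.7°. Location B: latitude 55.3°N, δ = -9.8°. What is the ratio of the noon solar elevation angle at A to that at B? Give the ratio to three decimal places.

A: 90° − |-57.4 − (17.7)| = 14.90°.
B: 90° − |55.3 − (-9.8)| = 24.90°.
Ratio A/B = 14.9000 / 24.9000 = 0.5984.

0.598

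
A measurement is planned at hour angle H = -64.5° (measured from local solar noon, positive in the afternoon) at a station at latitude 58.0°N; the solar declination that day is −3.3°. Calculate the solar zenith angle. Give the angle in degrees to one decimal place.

cos θ_z = sin(58.0°) sin(-3.3°) + cos(58.0°) cos(-3.3°) cos(-64.50°) = -0.0488 + 0.2278 = 0.1790.
θ_z = arccos(0.1790) = 79.69°.

79.7°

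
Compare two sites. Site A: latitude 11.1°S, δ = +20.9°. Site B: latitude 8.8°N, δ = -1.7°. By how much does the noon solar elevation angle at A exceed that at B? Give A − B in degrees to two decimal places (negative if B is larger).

A: 90° − |-11.1 − (20.9)| = 58.00°.
B: 90° − |8.8 − (-1.7)| = 79.50°.
A − B = 58.00 − 79.50 = -21.50°.

-21.50°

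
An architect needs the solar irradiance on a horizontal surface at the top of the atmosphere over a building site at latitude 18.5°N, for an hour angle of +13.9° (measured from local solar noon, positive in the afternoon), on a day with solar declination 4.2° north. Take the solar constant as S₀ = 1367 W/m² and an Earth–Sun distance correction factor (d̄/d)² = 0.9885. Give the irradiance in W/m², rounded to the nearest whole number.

1272 W/m²

With φ = 18.5°, δ = 4.2°, H = 13.90°: sin φ sin δ = 0.0232, cos φ cos δ cos H = 0.9181, so cos θ_z = 0.9413.
Top-of-atmosphere irradiance = S₀ (d̄/d)² cos θ_z = 1367 × 0.9885 × 0.9413 = 1271.96 W/m².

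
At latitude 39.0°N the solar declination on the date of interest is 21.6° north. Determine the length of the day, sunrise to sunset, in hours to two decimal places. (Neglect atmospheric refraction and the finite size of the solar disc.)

14.49 hours

cos H_s = −tan(39.0°) · tan(21.6°) = -0.3206, so H_s = arccos(-0.3206) = 108.70°.
Day length = 2 H_s / 15° h⁻¹ = 217.40° / 15 = 14.493 h.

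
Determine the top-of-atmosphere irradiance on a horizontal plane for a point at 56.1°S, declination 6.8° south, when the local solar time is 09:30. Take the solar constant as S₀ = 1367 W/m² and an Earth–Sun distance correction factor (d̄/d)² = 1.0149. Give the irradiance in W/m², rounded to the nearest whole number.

746 W/m²

Hour angle H = 15° × (9.5 − 12) = -37.50°.
With φ = -56.1°, δ = -6.8°, H = -37.50°: sin φ sin δ = 0.0983, cos φ cos δ cos H = 0.4394, so cos θ_z = 0.5377.
Top-of-atmosphere irradiance = S₀ (d̄/d)² cos θ_z = 1367 × 1.0149 × 0.5377 = 745.99 W/m².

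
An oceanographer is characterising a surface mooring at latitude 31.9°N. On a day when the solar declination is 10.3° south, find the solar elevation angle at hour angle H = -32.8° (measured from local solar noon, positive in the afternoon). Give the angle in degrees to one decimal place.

With φ = 31.9°, δ = -10.3°, H = -32.80°: sin φ sin δ = -0.0945, cos φ cos δ cos H = 0.7021, so cos θ_z = 0.6076.
θ_z = arccos(0.6076) = 52.58°, so the elevation is 90° − 52.58° = 37.42°.

37.4°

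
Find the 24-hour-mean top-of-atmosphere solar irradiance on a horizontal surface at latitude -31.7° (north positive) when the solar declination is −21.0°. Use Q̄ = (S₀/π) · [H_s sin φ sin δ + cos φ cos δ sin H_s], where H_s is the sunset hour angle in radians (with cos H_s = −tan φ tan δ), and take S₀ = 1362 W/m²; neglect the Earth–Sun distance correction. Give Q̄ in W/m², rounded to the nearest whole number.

−tan φ tan δ = −(-0.6176)(-0.3839) = -0.2371; H_s = arccos(-0.2371) = 103.72°. In radians, H_s = 1.8103.
H_s sin φ sin δ = 1.8103 × -0.5255 × -0.3584 = 0.3410.
cos φ cos δ sin H_s = 0.8508 × 0.9336 × 0.9715 = 0.7717.
Q̄ = (1362/π) × (0.3410 + 0.7717) = 433.54 × 1.1127 = 482.40 W/m².

482 W/m²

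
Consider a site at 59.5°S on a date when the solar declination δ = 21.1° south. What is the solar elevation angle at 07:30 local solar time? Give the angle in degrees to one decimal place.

Hour angle H = 15° × (7.5 − 12) = -67.50°.
With φ = -59.5°, δ = -21.1°, H = -67.50°: sin φ sin δ = 0.3102, cos φ cos δ cos H = 0.1812, so cos θ_z = 0.4914.
θ_z = arccos(0.4914) = 60.57°, so the elevation is 90° − 60.57° = 29.43°.

29.4°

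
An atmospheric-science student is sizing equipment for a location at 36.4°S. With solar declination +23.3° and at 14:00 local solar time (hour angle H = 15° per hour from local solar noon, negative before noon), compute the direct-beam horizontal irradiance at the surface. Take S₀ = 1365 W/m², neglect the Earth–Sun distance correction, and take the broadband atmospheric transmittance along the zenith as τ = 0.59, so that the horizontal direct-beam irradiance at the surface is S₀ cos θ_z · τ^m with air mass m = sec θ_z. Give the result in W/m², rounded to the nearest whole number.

Hour angle H = 15° × (14 − 12) = 30.00°.
With φ = -36.4°, δ = 23.3°, H = 30.00°: sin φ sin δ = -0.2347, cos φ cos δ cos H = 0.6402, so cos θ_z = 0.4055.
Air mass m = 1/cos θ_z = 1/0.4055 = 2.466; τ^m = 0.59^2.466 = 0.2722.
Surface direct beam = 1365 × 0.4055 × 0.2722 = 150.66 W/m².

151 W/m²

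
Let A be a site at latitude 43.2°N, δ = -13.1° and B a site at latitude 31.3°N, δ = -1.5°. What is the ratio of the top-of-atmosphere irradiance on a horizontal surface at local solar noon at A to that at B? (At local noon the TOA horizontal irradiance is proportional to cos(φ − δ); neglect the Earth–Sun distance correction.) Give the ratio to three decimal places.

0.660

A: cos θ_z = cos(43.2° − (-13.1°)) = 0.5548.
B: cos θ_z = cos(31.3° − (-1.5°)) = 0.8406.
Ratio A/B = 0.5548 / 0.8406 = 0.6600.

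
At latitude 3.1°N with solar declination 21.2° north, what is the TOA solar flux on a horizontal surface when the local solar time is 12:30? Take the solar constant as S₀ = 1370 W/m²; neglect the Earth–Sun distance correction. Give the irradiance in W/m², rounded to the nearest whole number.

1291 W/m²

Hour angle H = 15° × (12.5 − 12) = 7.50°.
cos θ_z = sin φ sin δ + cos φ cos δ cos H = (0.0541)(0.3616) + (0.9985)(0.9323)(0.9914) = 0.9425.
Top-of-atmosphere irradiance = S₀ cos θ_z = 1370 × 0.9425 = 1291.22 W/m².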